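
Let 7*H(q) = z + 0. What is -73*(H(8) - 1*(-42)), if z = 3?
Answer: -21681/7 ≈ -3097.3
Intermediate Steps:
H(q) = 3/7 (H(q) = (3 + 0)/7 = (⅐)*3 = 3/7)
-73*(H(8) - 1*(-42)) = -73*(3/7 - 1*(-42)) = -73*(3/7 + 42) = -73*297/7 = -21681/7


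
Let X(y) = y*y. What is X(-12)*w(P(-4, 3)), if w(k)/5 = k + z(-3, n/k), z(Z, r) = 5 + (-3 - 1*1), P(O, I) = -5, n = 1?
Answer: -2880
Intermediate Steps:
z(Z, r) = 1 (z(Z, r) = 5 + (-3 - 1) = 5 - 4 = 1)
X(y) = y²
w(k) = 5 + 5*k (w(k) = 5*(k + 1) = 5*(1 + k) = 5 + 5*k)
X(-12)*w(P(-4, 3)) = (-12)²*(5 + 5*(-5)) = 144*(5 - 25) = 144*(-20) = -2880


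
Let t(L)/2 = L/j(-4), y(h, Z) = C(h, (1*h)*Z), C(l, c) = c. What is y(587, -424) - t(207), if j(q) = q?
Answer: -497569/2 ≈ -2.4878e+5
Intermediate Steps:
y(h, Z) = Z*h (y(h, Z) = (1*h)*Z = h*Z = Z*h)
t(L) = -L/2 (t(L) = 2*(L/(-4)) = 2*(L*(-1/4)) = 2*(-L/4) = -L/2)
y(587, -424) - t(207) = -424*587 - (-1)*207/2 = -248888 - 1*(-207/2) = -248888 + 207/2 = -497569/2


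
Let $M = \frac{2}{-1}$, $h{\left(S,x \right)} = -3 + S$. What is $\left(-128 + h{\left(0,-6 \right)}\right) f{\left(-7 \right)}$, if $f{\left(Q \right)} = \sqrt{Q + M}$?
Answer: $- 393 i \approx - 393.0 i$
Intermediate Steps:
$M = -2$ ($M = 2 \left(-1\right) = -2$)
$f{\left(Q \right)} = \sqrt{-2 + Q}$ ($f{\left(Q \right)} = \sqrt{Q - 2} = \sqrt{-2 + Q}$)
$\left(-128 + h{\left(0,-6 \right)}\right) f{\left(-7 \right)} = \left(-128 + \left(-3 + 0\right)\right) \sqrt{-2 - 7} = \left(-128 - 3\right) \sqrt{-9} = - 131 \cdot 3 i = - 393 i$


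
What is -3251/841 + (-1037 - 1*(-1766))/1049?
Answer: -2797210/882209 ≈ -3.1707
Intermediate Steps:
-3251/841 + (-1037 - 1*(-1766))/1049 = -3251*1/841 + (-1037 + 1766)*(1/1049) = -3251/841 + 729*(1/1049) = -3251/841 + 729/1049 = -2797210/882209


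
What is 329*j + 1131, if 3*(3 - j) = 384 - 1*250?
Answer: -37732/3 ≈ -12577.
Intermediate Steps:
j = -125/3 (j = 3 - (384 - 1*250)/3 = 3 - (384 - 250)/3 = 3 - ⅓*134 = 3 - 134/3 = -125/3 ≈ -41.667)
329*j + 1131 = 329*(-125/3) + 1131 = -41125/3 + 1131 = -37732/3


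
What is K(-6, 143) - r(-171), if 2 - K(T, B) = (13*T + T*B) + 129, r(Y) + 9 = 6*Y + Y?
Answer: 2015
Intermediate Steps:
r(Y) = -9 + 7*Y (r(Y) = -9 + (6*Y + Y) = -9 + 7*Y)
K(T, B) = -127 - 13*T - B*T (K(T, B) = 2 - ((13*T + T*B) + 129) = 2 - ((13*T + B*T) + 129) = 2 - (129 + 13*T + B*T) = 2 + (-129 - 13*T - B*T) = -127 - 13*T - B*T)
K(-6, 143) - r(-171) = (-127 - 13*(-6) - 1*143*(-6)) - (-9 + 7*(-171)) = (-127 + 78 + 858) - (-9 - 1197) = 809 - 1*(-1206) = 809 + 1206 = 2015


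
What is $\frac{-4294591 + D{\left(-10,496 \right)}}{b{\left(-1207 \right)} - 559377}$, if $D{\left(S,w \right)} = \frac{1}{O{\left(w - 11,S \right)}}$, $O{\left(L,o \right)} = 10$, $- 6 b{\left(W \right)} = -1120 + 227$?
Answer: $\frac{128837727}{16776845} \approx 7.6795$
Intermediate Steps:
$b{\left(W \right)} = \frac{893}{6}$ ($b{\left(W \right)} = - \frac{-1120 + 227}{6} = \left(- \frac{1}{6}\right) \left(-893\right) = \frac{893}{6}$)
$D{\left(S,w \right)} = \frac{1}{10}$
$\frac{-4294591 + D{\left(-10,496 \right)}}{b{\left(-1207 \right)} - 559377} = \frac{-4294591 + \frac{1}{10}}{\frac{893}{6} - 559377} = - \frac{42945909}{10 \left(- \frac{3355369}{6}\right)} = \left(- \frac{42945909}{10}\right) \left(- \frac{6}{3355369}\right) = \frac{128837727}{16776845}$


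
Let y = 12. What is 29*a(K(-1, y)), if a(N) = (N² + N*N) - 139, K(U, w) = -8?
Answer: -319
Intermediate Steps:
a(N) = -139 + 2*N² (a(N) = (N² + N²) - 139 = 2*N² - 139 = -139 + 2*N²)
29*a(K(-1, y)) = 29*(-139 + 2*(-8)²) = 29*(-139 + 2*64) = 29*(-139 + 128) = 29*(-11) = -319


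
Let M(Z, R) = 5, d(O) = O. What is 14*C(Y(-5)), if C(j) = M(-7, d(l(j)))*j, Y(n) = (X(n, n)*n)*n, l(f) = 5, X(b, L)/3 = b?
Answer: -26250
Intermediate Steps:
X(b, L) = 3*b
Y(n) = 3*n³ (Y(n) = ((3*n)*n)*n = (3*n²)*n = 3*n³)
C(j) = 5*j
14*C(Y(-5)) = 14*(5*(3*(-5)³)) = 14*(5*(3*(-125))) = 14*(5*(-375)) = 14*(-1875) = -26250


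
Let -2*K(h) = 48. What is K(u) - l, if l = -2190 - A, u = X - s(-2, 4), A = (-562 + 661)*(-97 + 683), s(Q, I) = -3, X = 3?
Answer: 60180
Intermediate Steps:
A = 58014 (A = 99*586 = 58014)
u = 6 (u = 3 - 1*(-3) = 3 + 3 = 6)
K(h) = -24 (K(h) = -½*48 = -24)
l = -60204 (l = -2190 - 1*58014 = -2190 - 58014 = -60204)
K(u) - l = -24 - 1*(-60204) = -24 + 60204 = 60180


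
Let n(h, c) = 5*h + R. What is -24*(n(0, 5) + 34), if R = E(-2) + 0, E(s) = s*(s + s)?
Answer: -1008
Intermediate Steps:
E(s) = 2*s² (E(s) = s*(2*s) = 2*s²)
R = 8 (R = 2*(-2)² + 0 = 2*4 + 0 = 8 + 0 = 8)
n(h, c) = 8 + 5*h (n(h, c) = 5*h + 8 = 8 + 5*h)
-24*(n(0, 5) + 34) = -24*((8 + 5*0) + 34) = -24*((8 + 0) + 34) = -24*(8 + 34) = -24*42 = -1008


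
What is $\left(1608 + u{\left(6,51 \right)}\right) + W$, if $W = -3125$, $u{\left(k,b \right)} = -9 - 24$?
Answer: $-1550$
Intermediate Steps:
$u{\left(k,b \right)} = -33$
$\left(1608 + u{\left(6,51 \right)}\right) + W = \left(1608 - 33\right) - 3125 = 1575 - 3125 = -1550$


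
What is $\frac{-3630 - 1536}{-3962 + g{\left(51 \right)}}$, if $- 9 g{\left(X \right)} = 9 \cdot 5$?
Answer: $\frac{5166}{3967} \approx 1.3022$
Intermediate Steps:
$g{\left(X \right)} = -5$ ($g{\left(X \right)} = - \frac{9 \cdot 5}{9} = \left(- \frac{1}{9}\right) 45 = -5$)
$\frac{-3630 - 1536}{-3962 + g{\left(51 \right)}} = \frac{-3630 - 1536}{-3962 - 5} = - \frac{5166}{-3967} = \left(-5166\right) \left(- \frac{1}{3967}\right) = \frac{5166}{3967}$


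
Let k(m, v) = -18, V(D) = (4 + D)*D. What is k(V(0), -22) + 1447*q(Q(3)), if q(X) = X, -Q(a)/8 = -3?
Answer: 34710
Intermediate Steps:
Q(a) = 24 (Q(a) = -8*(-3) = 24)
V(D) = D*(4 + D)
k(V(0), -22) + 1447*q(Q(3)) = -18 + 1447*24 = -18 + 34728 = 34710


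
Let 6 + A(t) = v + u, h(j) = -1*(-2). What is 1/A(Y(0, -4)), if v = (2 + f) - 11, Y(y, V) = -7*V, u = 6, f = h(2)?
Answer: -⅐ ≈ -0.14286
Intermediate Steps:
h(j) = 2
f = 2
v = -7 (v = (2 + 2) - 11 = 4 - 11 = -7)
A(t) = -7 (A(t) = -6 + (-7 + 6) = -6 - 1 = -7)
1/A(Y(0, -4)) = 1/(-7) = -⅐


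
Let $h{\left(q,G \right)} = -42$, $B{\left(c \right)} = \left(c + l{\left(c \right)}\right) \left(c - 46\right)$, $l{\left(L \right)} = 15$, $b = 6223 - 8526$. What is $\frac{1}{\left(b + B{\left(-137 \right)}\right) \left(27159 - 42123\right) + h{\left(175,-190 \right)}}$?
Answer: $- \frac{1}{299624214} \approx -3.3375 \cdot 10^{-9}$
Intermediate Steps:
$b = -2303$
$B{\left(c \right)} = \left(-46 + c\right) \left(15 + c\right)$ ($B{\left(c \right)} = \left(c + 15\right) \left(c - 46\right) = \left(15 + c\right) \left(-46 + c\right) = \left(-46 + c\right) \left(15 + c\right)$)
$\frac{1}{\left(b + B{\left(-137 \right)}\right) \left(27159 - 42123\right) + h{\left(175,-190 \right)}} = \frac{1}{\left(-2303 - \left(-3557 - 18769\right)\right) \left(27159 - 42123\right) - 42} = \frac{1}{\left(-2303 + \left(-690 + 18769 + 4247\right)\right) \left(-14964\right) - 42} = \frac{1}{\left(-2303 + 22326\right) \left(-14964\right) - 42} = \frac{1}{20023 \left(-14964\right) - 42} = \frac{1}{-299624172 - 42} = \frac{1}{-299624214} = - \frac{1}{299624214}$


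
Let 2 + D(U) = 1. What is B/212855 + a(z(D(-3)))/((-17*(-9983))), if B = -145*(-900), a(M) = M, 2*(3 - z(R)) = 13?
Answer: 8858616203/14449533962 ≈ 0.61307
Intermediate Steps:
D(U) = -1 (D(U) = -2 + 1 = -1)
z(R) = -7/2 (z(R) = 3 - ½*13 = 3 - 13/2 = -7/2)
B = 130500
B/212855 + a(z(D(-3)))/((-17*(-9983))) = 130500/212855 - 7/(2*((-17*(-9983)))) = 130500*(1/212855) - 7/2/169711 = 26100/42571 - 7/2*1/169711 = 26100/42571 - 7/339422 = 8858616203/14449533962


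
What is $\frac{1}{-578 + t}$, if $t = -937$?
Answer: $- \frac{1}{1515} \approx -0.00066007$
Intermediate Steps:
$\frac{1}{-578 + t} = \frac{1}{-578 - 937} = \frac{1}{-1515} = - \frac{1}{1515}$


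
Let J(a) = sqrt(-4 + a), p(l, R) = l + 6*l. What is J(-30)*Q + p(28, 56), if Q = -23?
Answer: 196 - 23*I*sqrt(34) ≈ 196.0 - 134.11*I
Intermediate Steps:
p(l, R) = 7*l
J(-30)*Q + p(28, 56) = sqrt(-4 - 30)*(-23) + 7*28 = sqrt(-34)*(-23) + 196 = (I*sqrt(34))*(-23) + 196 = -23*I*sqrt(34) + 196 = 196 - 23*I*sqrt(34)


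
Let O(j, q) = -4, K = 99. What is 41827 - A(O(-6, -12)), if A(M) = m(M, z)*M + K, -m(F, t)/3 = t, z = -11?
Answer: 41860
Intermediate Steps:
m(F, t) = -3*t
A(M) = 99 + 33*M (A(M) = (-3*(-11))*M + 99 = 33*M + 99 = 99 + 33*M)
41827 - A(O(-6, -12)) = 41827 - (99 + 33*(-4)) = 41827 - (99 - 132) = 41827 - 1*(-33) = 41827 + 33 = 41860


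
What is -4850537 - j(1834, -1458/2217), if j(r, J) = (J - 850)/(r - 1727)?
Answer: -383545883565/79073 ≈ -4.8505e+6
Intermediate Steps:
j(r, J) = (-850 + J)/(-1727 + r)
-4850537 - j(1834, -1458/2217) = -4850537 - (-850 - 1458/2217)/(-1727 + 1834) = -4850537 - (-850 - 1458*1/2217)/107 = -4850537 - (-850 - 486/739)/107 = -4850537 - (-628636)/(107*739) = -4850537 - 1*(-628636/79073) = -4850537 + 628636/79073 = -383545883565/79073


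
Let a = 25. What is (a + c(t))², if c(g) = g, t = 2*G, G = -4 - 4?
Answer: 81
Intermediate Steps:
G = -8
t = -16 (t = 2*(-8) = -16)
(a + c(t))² = (25 - 16)² = 9² = 81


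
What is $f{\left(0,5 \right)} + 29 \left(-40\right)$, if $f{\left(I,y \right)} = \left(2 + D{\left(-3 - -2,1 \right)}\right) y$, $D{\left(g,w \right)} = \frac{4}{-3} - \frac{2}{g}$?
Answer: $- \frac{3440}{3} \approx -1146.7$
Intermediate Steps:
$D{\left(g,w \right)} = - \frac{4}{3} - \frac{2}{g}$ ($D{\left(g,w \right)} = 4 \left(- \frac{1}{3}\right) - \frac{2}{g} = - \frac{4}{3} - \frac{2}{g}$)
$f{\left(I,y \right)} = \frac{8 y}{3}$ ($f{\left(I,y \right)} = \left(2 - \left(\frac{4}{3} + \frac{2}{-3 - -2}\right)\right) y = \left(2 - \left(\frac{4}{3} + \frac{2}{-3 + 2}\right)\right) y = \left(2 - \left(\frac{4}{3} + \frac{2}{-1}\right)\right) y = \left(2 - - \frac{2}{3}\right) y = \left(2 + \left(- \frac{4}{3} + 2\right)\right) y = \left(2 + \frac{2}{3}\right) y = \frac{8 y}{3}$)
$f{\left(0,5 \right)} + 29 \left(-40\right) = \frac{8}{3} \cdot 5 + 29 \left(-40\right) = \frac{40}{3} - 1160 = - \frac{3440}{3}$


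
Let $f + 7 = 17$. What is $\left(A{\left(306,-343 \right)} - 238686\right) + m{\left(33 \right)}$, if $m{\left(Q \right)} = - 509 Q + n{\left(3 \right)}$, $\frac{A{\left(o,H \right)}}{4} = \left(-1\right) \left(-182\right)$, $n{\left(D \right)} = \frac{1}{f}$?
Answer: $- \frac{2547549}{10} \approx -2.5476 \cdot 10^{5}$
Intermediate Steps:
$f = 10$ ($f = -7 + 17 = 10$)
$n{\left(D \right)} = \frac{1}{10}$
$A{\left(o,H \right)} = 728$ ($A{\left(o,H \right)} = 4 \left(\left(-1\right) \left(-182\right)\right) = 4 \cdot 182 = 728$)
$m{\left(Q \right)} = \frac{1}{10} - 509 Q$ ($m{\left(Q \right)} = - 509 Q + \frac{1}{10} = \frac{1}{10} - 509 Q$)
$\left(A{\left(306,-343 \right)} - 238686\right) + m{\left(33 \right)} = \left(728 - 238686\right) + \left(\frac{1}{10} - 16797\right) = -237958 + \left(\frac{1}{10} - 16797\right) = -237958 - \frac{167969}{10} = - \frac{2547549}{10}$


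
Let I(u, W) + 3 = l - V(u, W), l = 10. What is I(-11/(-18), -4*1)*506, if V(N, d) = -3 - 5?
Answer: 7590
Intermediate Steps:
V(N, d) = -8
I(u, W) = 15 (I(u, W) = -3 + (10 - 1*(-8)) = -3 + (10 + 8) = -3 + 18 = 15)
I(-11/(-18), -4*1)*506 = 15*506 = 7590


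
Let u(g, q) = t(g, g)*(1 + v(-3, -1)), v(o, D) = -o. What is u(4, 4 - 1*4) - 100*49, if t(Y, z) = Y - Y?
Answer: -4900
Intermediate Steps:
t(Y, z) = 0
u(g, q) = 0 (u(g, q) = 0*(1 - 1*(-3)) = 0*(1 + 3) = 0*4 = 0)
u(4, 4 - 1*4) - 100*49 = 0 - 100*49 = 0 - 4900 = -4900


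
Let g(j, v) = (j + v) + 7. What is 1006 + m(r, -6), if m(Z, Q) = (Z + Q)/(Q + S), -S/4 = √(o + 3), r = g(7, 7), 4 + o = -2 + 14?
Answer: 14093/14 - 3*√11/7 ≈ 1005.2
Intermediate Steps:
o = 8 (o = -4 + (-2 + 14) = -4 + 12 = 8)
g(j, v) = 7 + j + v
r = 21 (r = 7 + 7 + 7 = 21)
S = -4*√11 (S = -4*√(8 + 3) = -4*√11 ≈ -13.266)
m(Z, Q) = (Q + Z)/(Q - 4*√11) (m(Z, Q) = (Z + Q)/(Q - 4*√11) = (Q + Z)/(Q - 4*√11))
1006 + m(r, -6) = 1006 + (-6 + 21)/(-6 - 4*√11) = 1006 + 15/(-6 - 4*√11)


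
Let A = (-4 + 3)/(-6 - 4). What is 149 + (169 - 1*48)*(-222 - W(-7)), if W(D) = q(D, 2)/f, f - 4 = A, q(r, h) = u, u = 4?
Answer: -1100073/41 ≈ -26831.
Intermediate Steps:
q(r, h) = 4
A = ⅒ (A = -1/(-10) = -1*(-⅒) = ⅒ ≈ 0.10000)
f = 41/10 (f = 4 + ⅒ = 41/10 ≈ 4.1000)
W(D) = 40/41 (W(D) = 4/(41/10) = 4*(10/41) = 40/41)
149 + (169 - 1*48)*(-222 - W(-7)) = 149 + (169 - 1*48)*(-222 - 1*40/41) = 149 + (169 - 48)*(-222 - 40/41) = 149 + 121*(-9142/41) = 149 - 1106182/41 = -1100073/41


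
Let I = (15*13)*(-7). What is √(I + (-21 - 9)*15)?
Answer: 11*I*√15 ≈ 42.603*I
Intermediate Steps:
I = -1365 (I = 195*(-7) = -1365)
√(I + (-21 - 9)*15) = √(-1365 + (-21 - 9)*15) = √(-1365 - 30*15) = √(-1365 - 450) = √(-1815) = 11*I*√15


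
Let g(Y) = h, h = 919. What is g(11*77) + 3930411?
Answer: 3931330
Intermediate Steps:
g(Y) = 919
g(11*77) + 3930411 = 919 + 3930411 = 3931330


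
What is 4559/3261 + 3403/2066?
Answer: 20516077/6737226 ≈ 3.0452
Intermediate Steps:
4559/3261 + 3403/2066 = 20516077/6737226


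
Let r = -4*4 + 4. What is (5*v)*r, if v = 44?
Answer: -2640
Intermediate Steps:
r = -12 (r = -16 + 4 = -12)
(5*v)*r = (5*44)*(-12) = 220*(-12) = -2640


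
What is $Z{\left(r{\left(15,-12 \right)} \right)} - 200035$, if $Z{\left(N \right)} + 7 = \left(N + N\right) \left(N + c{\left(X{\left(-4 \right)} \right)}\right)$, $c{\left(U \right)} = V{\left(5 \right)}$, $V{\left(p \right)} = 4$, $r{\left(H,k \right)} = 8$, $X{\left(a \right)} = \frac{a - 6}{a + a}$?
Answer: $-199850$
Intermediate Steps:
$X{\left(a \right)} = \frac{-6 + a}{2 a}$ ($X{\left(a \right)} = \frac{a - 6}{2 a} = \left(-6 + a\right) \frac{1}{2 a} = \frac{-6 + a}{2 a}$)
$c{\left(U \right)} = 4$
$Z{\left(N \right)} = -7 + 2 N \left(4 + N\right)$ ($Z{\left(N \right)} = -7 + \left(N + N\right) \left(N + 4\right) = -7 + 2 N \left(4 + N\right)$)
$Z{\left(r{\left(15,-12 \right)} \right)} - 200035 = \left(-7 + 2 \cdot 8^{2} + 8 \cdot 8\right) - 200035 = \left(-7 + 2 \cdot 64 + 64\right) - 200035 = \left(-7 + 128 + 64\right) - 200035 = 185 - 200035 = -199850$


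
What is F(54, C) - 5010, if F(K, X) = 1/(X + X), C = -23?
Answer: -230461/46 ≈ -5010.0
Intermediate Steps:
F(K, X) = 1/(2*X)
F(54, C) - 5010 = (½)/(-23) - 5010 = (½)*(-1/23) - 5010 = -1/46 - 5010 = -230461/46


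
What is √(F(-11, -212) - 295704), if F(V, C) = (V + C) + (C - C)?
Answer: I*√295927 ≈ 543.99*I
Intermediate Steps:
F(V, C) = C + V (F(V, C) = (C + V) + 0 = C + V)
√(F(-11, -212) - 295704) = √((-212 - 11) - 295704) = √(-223 - 295704) = √(-295927) = I*√295927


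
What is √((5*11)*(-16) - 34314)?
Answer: I*√35194 ≈ 187.6*I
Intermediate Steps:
√((5*11)*(-16) - 34314) = √(55*(-16) - 34314) = √(-880 - 34314) = √(-35194) = I*√35194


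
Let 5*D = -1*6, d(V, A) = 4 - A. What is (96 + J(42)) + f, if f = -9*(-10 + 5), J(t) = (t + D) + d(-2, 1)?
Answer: 924/5 ≈ 184.80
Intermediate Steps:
D = -6/5 (D = (-1*6)/5 = (1/5)*(-6) = -6/5 ≈ -1.2000)
J(t) = 9/5 + t (J(t) = (t - 6/5) + (4 - 1*1) = (-6/5 + t) + (4 - 1) = (-6/5 + t) + 3 = 9/5 + t)
f = 45 (f = -9*(-5) = 45)
(96 + J(42)) + f = (96 + (9/5 + 42)) + 45 = (96 + 219/5) + 45 = 699/5 + 45 = 924/5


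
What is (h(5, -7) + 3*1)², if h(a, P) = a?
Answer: 64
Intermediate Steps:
(h(5, -7) + 3*1)² = (5 + 3*1)² = (5 + 3)² = 8² = 64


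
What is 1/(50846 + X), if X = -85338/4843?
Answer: 4843/246161840 ≈ 1.9674e-5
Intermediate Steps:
X = -85338/4843 (X = -85338*1/4843 = -85338/4843 ≈ -17.621)
1/(50846 + X) = 1/(50846 - 85338/4843) = 1/(246161840/4843) = 4843/246161840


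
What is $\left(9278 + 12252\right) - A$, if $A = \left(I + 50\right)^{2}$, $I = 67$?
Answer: $7841$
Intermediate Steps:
$A = 13689$ ($A = \left(67 + 50\right)^{2} = 117^{2} = 13689$)
$\left(9278 + 12252\right) - A = \left(9278 + 12252\right) - 13689 = 21530 - 13689 = 7841$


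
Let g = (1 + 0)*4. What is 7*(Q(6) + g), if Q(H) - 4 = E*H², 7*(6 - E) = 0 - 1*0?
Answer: 1568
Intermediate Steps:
E = 6 (E = 6 - (0 - 1*0)/7 = 6 - (0 + 0)/7 = 6 - ⅐*0 = 6 + 0 = 6)
g = 4 (g = 1*4 = 4)
Q(H) = 4 + 6*H²
7*(Q(6) + g) = 7*((4 + 6*6²) + 4) = 7*((4 + 6*36) + 4) = 7*((4 + 216) + 4) = 7*(220 + 4) = 7*224 = 1568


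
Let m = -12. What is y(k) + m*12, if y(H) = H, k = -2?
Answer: -146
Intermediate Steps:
y(k) + m*12 = -2 - 12*12 = -2 - 144 = -146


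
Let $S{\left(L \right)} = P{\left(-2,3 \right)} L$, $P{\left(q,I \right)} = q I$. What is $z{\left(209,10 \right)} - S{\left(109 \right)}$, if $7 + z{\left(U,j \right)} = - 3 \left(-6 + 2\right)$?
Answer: $659$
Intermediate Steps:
$z{\left(U,j \right)} = 5$ ($z{\left(U,j \right)} = -7 - 3 \left(-6 + 2\right) = -7 - -12 = -7 + 12 = 5$)
$P{\left(q,I \right)} = I q$
$S{\left(L \right)} = - 6 L$ ($S{\left(L \right)} = 3 \left(-2\right) L = - 6 L$)
$z{\left(209,10 \right)} - S{\left(109 \right)} = 5 - \left(-6\right) 109 = 5 - -654 = 5 + 654 = 659$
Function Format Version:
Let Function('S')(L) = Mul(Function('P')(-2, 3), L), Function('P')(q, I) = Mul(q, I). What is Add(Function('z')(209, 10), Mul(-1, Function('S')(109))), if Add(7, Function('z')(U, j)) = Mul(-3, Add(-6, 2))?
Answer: 659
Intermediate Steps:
Function('z')(U, j) = 5 (Function('z')(U, j) = Add(-7, Mul(-3, Add(-6, 2))) = Add(-7, Mul(-3, -4)) = Add(-7, 12) = 5)
Function('P')(q, I) = Mul(I, q)
Function('S')(L) = Mul(-6, L) (Function('S')(L) = Mul(Mul(3, -2), L) = Mul(-6, L))
Add(Function('z')(209, 10), Mul(-1, Function('S')(109))) = Add(5, Mul(-1, Mul(-6, 109))) = Add(5, Mul(-1, -654)) = Add(5, 654) = 659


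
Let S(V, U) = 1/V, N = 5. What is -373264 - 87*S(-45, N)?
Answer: -5598931/15 ≈ -3.7326e+5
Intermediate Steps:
-373264 - 87*S(-45, N) = -373264 - 87/(-45) = -373264 - 87*(-1)/45 = -373264 - 1*(-29/15) = -373264 + 29/15 = -5598931/15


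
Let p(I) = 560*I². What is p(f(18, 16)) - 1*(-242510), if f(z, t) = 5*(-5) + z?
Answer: 269950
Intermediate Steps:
f(z, t) = -25 + z
p(f(18, 16)) - 1*(-242510) = 560*(-25 + 18)² - 1*(-242510) = 560*(-7)² + 242510 = 560*49 + 242510 = 27440 + 242510 = 269950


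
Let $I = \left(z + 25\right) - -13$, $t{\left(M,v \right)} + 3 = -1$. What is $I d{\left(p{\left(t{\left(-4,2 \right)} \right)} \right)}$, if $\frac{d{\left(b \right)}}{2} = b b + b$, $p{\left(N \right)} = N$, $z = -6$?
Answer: $768$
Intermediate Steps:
$t{\left(M,v \right)} = -4$ ($t{\left(M,v \right)} = -3 - 1 = -4$)
$d{\left(b \right)} = 2 b + 2 b^{2}$ ($d{\left(b \right)} = 2 \left(b b + b\right) = 2 \left(b^{2} + b\right) = 2 \left(b + b^{2}\right) = 2 b + 2 b^{2}$)
$I = 32$ ($I = \left(-6 + 25\right) - -13 = 19 + \left(-2 + 15\right) = 19 + 13 = 32$)
$I d{\left(p{\left(t{\left(-4,2 \right)} \right)} \right)} = 32 \cdot 2 \left(-4\right) \left(1 - 4\right) = 32 \cdot 2 \left(-4\right) \left(-3\right) = 32 \cdot 24 = 768$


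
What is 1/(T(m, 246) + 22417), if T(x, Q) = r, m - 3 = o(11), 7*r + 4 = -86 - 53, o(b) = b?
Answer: 7/156776 ≈ 4.4650e-5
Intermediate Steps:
r = -143/7 (r = -4/7 + (-86 - 53)/7 = -4/7 + (1/7)*(-139) = -4/7 - 139/7 = -143/7 ≈ -20.429)
m = 14 (m = 3 + 11 = 14)
T(x, Q) = -143/7
1/(T(m, 246) + 22417) = 1/(-143/7 + 22417) = 1/(156776/7) = 7/156776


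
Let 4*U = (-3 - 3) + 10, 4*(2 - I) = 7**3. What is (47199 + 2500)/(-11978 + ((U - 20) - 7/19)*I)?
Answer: -944281/196762 ≈ -4.7991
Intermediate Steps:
I = -335/4 (I = 2 - 1/4*7**3 = 2 - 1/4*343 = 2 - 343/4 = -335/4 ≈ -83.750)
U = 1 (U = ((-3 - 3) + 10)/4 = (-6 + 10)/4 = (1/4)*4 = 1)
(47199 + 2500)/(-11978 + ((U - 20) - 7/19)*I) = (47199 + 2500)/(-11978 + ((1 - 20) - 7/19)*(-335/4)) = 49699/(-11978 + (-19 - 7*1/19)*(-335/4)) = 49699/(-11978 + (-19 - 7/19)*(-335/4)) = 49699/(-11978 - 368/19*(-335/4)) = 49699/(-11978 + 30820/19) = 49699/(-196762/19) = 49699*(-19/196762) = -944281/196762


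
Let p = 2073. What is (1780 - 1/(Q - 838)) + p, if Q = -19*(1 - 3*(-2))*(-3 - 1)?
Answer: 1179019/306 ≈ 3853.0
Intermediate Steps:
Q = 532 (Q = -19*(1 + 6)*(-4) = -133*(-4) = -19*(-28) = 532)
(1780 - 1/(Q - 838)) + p = (1780 - 1/(532 - 838)) + 2073 = (1780 - 1/(-306)) + 2073 = (1780 - 1*(-1/306)) + 2073 = (1780 + 1/306) + 2073 = 544681/306 + 2073 = 1179019/306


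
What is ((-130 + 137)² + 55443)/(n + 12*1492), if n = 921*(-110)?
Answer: -27746/41703 ≈ -0.66532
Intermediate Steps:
n = -101310
((-130 + 137)² + 55443)/(n + 12*1492) = ((-130 + 137)² + 55443)/(-101310 + 12*1492) = (7² + 55443)/(-101310 + 17904) = (49 + 55443)/(-83406) = 55492*(-1/83406) = -27746/41703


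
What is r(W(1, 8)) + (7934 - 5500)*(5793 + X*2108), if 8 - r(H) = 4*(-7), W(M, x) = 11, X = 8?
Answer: 55147174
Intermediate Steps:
r(H) = 36 (r(H) = 8 - 4*(-7) = 8 - 1*(-28) = 8 + 28 = 36)
r(W(1, 8)) + (7934 - 5500)*(5793 + X*2108) = 36 + (7934 - 5500)*(5793 + 8*2108) = 36 + 2434*(5793 + 16864) = 36 + 2434*22657 = 36 + 55147138 = 55147174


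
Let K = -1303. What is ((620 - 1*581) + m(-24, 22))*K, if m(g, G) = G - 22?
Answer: -50817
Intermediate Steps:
m(g, G) = -22 + G
((620 - 1*581) + m(-24, 22))*K = ((620 - 1*581) + (-22 + 22))*(-1303) = ((620 - 581) + 0)*(-1303) = (39 + 0)*(-1303) = 39*(-1303) = -50817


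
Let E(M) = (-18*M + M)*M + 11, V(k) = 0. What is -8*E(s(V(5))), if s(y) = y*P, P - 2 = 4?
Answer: -88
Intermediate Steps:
P = 6 (P = 2 + 4 = 6)
s(y) = 6*y (s(y) = y*6 = 6*y)
E(M) = 11 - 17*M² (E(M) = (-17*M)*M + 11 = -17*M² + 11 = 11 - 17*M²)
-8*E(s(V(5))) = -8*(11 - 17*(6*0)²) = -8*(11 - 17*0²) = -8*(11 - 17*0) = -8*(11 + 0) = -8*11 = -88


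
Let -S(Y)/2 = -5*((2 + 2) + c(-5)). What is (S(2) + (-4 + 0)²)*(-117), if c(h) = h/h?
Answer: -7722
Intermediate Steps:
c(h) = 1
S(Y) = 50 (S(Y) = -(-10)*((2 + 2) + 1) = -(-10)*(4 + 1) = -(-10)*5 = -2*(-25) = 50)
(S(2) + (-4 + 0)²)*(-117) = (50 + (-4 + 0)²)*(-117) = (50 + (-4)²)*(-117) = (50 + 16)*(-117) = 66*(-117) = -7722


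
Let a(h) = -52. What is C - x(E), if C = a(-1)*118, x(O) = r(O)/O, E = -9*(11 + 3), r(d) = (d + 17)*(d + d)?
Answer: -5918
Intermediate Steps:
r(d) = 2*d*(17 + d) (r(d) = (17 + d)*(2*d) = 2*d*(17 + d))
E = -126 (E = -9*14 = -126)
x(O) = 34 + 2*O (x(O) = (2*O*(17 + O))/O = 34 + 2*O)
C = -6136 (C = -52*118 = -6136)
C - x(E) = -6136 - (34 + 2*(-126)) = -6136 - (34 - 252) = -6136 - 1*(-218) = -6136 + 218 = -5918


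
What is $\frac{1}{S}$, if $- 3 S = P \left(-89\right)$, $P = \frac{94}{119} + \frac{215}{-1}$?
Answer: $- \frac{119}{756233} \approx -0.00015736$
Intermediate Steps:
$P = - \frac{25491}{119}$ ($P = 94 \cdot \frac{1}{119} + 215 \left(-1\right) = \frac{94}{119} - 215 = - \frac{25491}{119} \approx -214.21$)
$S = - \frac{756233}{119}$ ($S = - \frac{\left(- \frac{25491}{119}\right) \left(-89\right)}{3} = \left(- \frac{1}{3}\right) \frac{2268699}{119} = - \frac{756233}{119} \approx -6354.9$)
$\frac{1}{S} = \frac{1}{- \frac{756233}{119}} = - \frac{119}{756233}$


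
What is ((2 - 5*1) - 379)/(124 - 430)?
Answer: 191/153 ≈ 1.2484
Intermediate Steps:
((2 - 5*1) - 379)/(124 - 430) = ((2 - 5) - 379)/(-306) = (-3 - 379)*(-1/306) = -382*(-1/306) = 191/153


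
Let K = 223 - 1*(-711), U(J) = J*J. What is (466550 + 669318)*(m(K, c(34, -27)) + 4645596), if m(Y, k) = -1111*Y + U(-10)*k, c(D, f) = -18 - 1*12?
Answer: 4094715542296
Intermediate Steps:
c(D, f) = -30 (c(D, f) = -18 - 12 = -30)
U(J) = J²
K = 934 (K = 223 + 711 = 934)
m(Y, k) = -1111*Y + 100*k (m(Y, k) = -1111*Y + (-10)²*k = -1111*Y + 100*k)
(466550 + 669318)*(m(K, c(34, -27)) + 4645596) = (466550 + 669318)*((-1111*934 + 100*(-30)) + 4645596) = 1135868*((-1037674 - 3000) + 4645596) = 1135868*(-1040674 + 4645596) = 1135868*3604922 = 4094715542296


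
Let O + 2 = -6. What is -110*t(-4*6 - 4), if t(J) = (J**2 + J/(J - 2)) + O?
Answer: -256388/3 ≈ -85463.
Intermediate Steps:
O = -8 (O = -2 - 6 = -8)
t(J) = -8 + J**2 + J/(-2 + J) (t(J) = (J**2 + J/(J - 2)) - 8 = (J**2 + J/(-2 + J)) - 8 = -8 + J**2 + J/(-2 + J))
-110*t(-4*6 - 4) = -110*(16 + (-4*6 - 4)**3 - 7*(-4*6 - 4) - 2*(-4*6 - 4)**2)/(-2 + (-4*6 - 4)) = -110*(16 + (-24 - 4)**3 - 7*(-24 - 4) - 2*(-24 - 4)**2)/(-2 + (-24 - 4)) = -110*(16 + (-28)**3 - 7*(-28) - 2*(-28)**2)/(-2 - 28) = -110*(16 - 21952 + 196 - 2*784)/(-30) = -(-11)*(16 - 21952 + 196 - 1568)/3 = -(-11)*(-23308)/3 = -110*11654/15 = -256388/3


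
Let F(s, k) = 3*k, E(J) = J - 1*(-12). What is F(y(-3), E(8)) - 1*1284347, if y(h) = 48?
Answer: -1284287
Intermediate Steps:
E(J) = 12 + J (E(J) = J + 12 = 12 + J)
F(y(-3), E(8)) - 1*1284347 = 3*(12 + 8) - 1*1284347 = 3*20 - 1284347 = 60 - 1284347 = -1284287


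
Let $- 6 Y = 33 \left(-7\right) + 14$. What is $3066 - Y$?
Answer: $\frac{18179}{6} \approx 3029.8$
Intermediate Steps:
$Y = \frac{217}{6}$ ($Y = - \frac{33 \left(-7\right) + 14}{6} = - \frac{-231 + 14}{6} = \left(- \frac{1}{6}\right) \left(-217\right) = \frac{217}{6} \approx 36.167$)
$3066 - Y = 3066 - \frac{217}{6} = \frac{18179}{6}$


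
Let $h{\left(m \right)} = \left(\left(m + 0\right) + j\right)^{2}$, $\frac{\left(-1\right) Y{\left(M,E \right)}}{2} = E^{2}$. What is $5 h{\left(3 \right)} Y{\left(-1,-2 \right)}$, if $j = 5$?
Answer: $-2560$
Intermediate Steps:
$Y{\left(M,E \right)} = - 2 E^{2}$
$h{\left(m \right)} = \left(5 + m\right)^{2}$ ($h{\left(m \right)} = \left(\left(m + 0\right) + 5\right)^{2} = \left(m + 5\right)^{2} = \left(5 + m\right)^{2}$)
$5 h{\left(3 \right)} Y{\left(-1,-2 \right)} = 5 \left(5 + 3\right)^{2} \left(- 2 \left(-2\right)^{2}\right) = 5 \cdot 8^{2} \left(\left(-2\right) 4\right) = 5 \cdot 64 \left(-8\right) = 320 \left(-8\right) = -2560$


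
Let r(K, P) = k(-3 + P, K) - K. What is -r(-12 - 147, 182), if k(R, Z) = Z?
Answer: 0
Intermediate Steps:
r(K, P) = 0 (r(K, P) = K - K = 0)
-r(-12 - 147, 182) = -1*0 = 0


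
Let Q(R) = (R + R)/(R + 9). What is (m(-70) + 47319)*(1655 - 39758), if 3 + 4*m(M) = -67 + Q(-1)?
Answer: -28837226769/16 ≈ -1.8023e+9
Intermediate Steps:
Q(R) = 2*R/(9 + R) (Q(R) = (2*R)/(9 + R) = 2*R/(9 + R))
m(M) = -281/16 (m(M) = -¾ + (-67 + 2*(-1)/(9 - 1))/4 = -¾ + (-67 + 2*(-1)/8)/4 = -¾ + (-67 + 2*(-1)*(⅛))/4 = -¾ + (-67 - ¼)/4 = -¾ + (¼)*(-269/4) = -¾ - 269/16 = -281/16)
(m(-70) + 47319)*(1655 - 39758) = (-281/16 + 47319)*(1655 - 39758) = (756823/16)*(-38103) = -28837226769/16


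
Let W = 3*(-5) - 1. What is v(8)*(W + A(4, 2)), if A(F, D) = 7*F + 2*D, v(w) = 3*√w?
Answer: 96*√2 ≈ 135.76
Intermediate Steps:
A(F, D) = 2*D + 7*F
W = -16 (W = -15 - 1 = -16)
v(8)*(W + A(4, 2)) = (3*√8)*(-16 + (2*2 + 7*4)) = (3*(2*√2))*(-16 + (4 + 28)) = (6*√2)*(-16 + 32) = (6*√2)*16 = 96*√2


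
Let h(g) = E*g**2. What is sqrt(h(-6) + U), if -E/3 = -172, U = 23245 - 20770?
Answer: 3*sqrt(2339) ≈ 145.09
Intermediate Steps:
U = 2475
E = 516 (E = -3*(-172) = 516)
h(g) = 516*g**2
sqrt(h(-6) + U) = sqrt(516*(-6)**2 + 2475) = sqrt(516*36 + 2475) = sqrt(18576 + 2475) = sqrt(21051) = 3*sqrt(2339)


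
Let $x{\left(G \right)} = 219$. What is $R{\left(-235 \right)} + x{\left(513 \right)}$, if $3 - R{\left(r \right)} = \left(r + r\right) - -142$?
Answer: $550$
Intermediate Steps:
$R{\left(r \right)} = -139 - 2 r$ ($R{\left(r \right)} = 3 - \left(\left(r + r\right) - -142\right) = 3 - \left(2 r + 142\right) = 3 - \left(142 + 2 r\right) = -139 - 2 r$)
$R{\left(-235 \right)} + x{\left(513 \right)} = \left(-139 - -470\right) + 219 = \left(-139 + 470\right) + 219 = 331 + 219 = 550$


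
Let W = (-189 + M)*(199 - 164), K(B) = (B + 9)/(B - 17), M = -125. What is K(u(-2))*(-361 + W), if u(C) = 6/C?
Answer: 34053/10 ≈ 3405.3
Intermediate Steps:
K(B) = (9 + B)/(-17 + B)
W = -10990 (W = (-189 - 125)*(199 - 164) = -314*35 = -10990)
K(u(-2))*(-361 + W) = ((9 + 6/(-2))/(-17 + 6/(-2)))*(-361 - 10990) = ((9 + 6*(-1/2))/(-17 + 6*(-1/2)))*(-11351) = ((9 - 3)/(-17 - 3))*(-11351) = (6/(-20))*(-11351) = -1/20*6*(-11351) = -3/10*(-11351) = 34053/10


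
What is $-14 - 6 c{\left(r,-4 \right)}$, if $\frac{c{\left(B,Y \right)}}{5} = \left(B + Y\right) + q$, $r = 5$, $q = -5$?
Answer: $106$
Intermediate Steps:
$c{\left(B,Y \right)} = -25 + 5 B + 5 Y$ ($c{\left(B,Y \right)} = 5 \left(\left(B + Y\right) - 5\right) = 5 \left(-5 + B + Y\right) = -25 + 5 B + 5 Y$)
$-14 - 6 c{\left(r,-4 \right)} = -14 - 6 \left(-25 + 5 \cdot 5 + 5 \left(-4\right)\right) = -14 - 6 \left(-25 + 25 - 20\right) = -14 - -120 = -14 + 120 = 106$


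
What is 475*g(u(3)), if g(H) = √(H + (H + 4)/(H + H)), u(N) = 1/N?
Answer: 475*√246/6 ≈ 1241.7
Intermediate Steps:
g(H) = √(H + (4 + H)/(2*H)) (g(H) = √(H + (4 + H)/((2*H))) = √(H + (4 + H)*(1/(2*H))) = √(H + (4 + H)/(2*H)))
475*g(u(3)) = 475*(√(2 + 4/3 + 8/(1/3))/2) = 475*(√(2 + 4*(⅓) + 8/(⅓))/2) = 475*(√(2 + 4/3 + 8*3)/2) = 475*(√(2 + 4/3 + 24)/2) = 475*(√(82/3)/2) = 475*((√246/3)/2) = 475*(√246/6) = 475*√246/6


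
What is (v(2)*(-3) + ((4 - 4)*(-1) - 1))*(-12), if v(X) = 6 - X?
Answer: 156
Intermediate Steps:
(v(2)*(-3) + ((4 - 4)*(-1) - 1))*(-12) = ((6 - 1*2)*(-3) + ((4 - 4)*(-1) - 1))*(-12) = ((6 - 2)*(-3) + (0*(-1) - 1))*(-12) = (4*(-3) + (0 - 1))*(-12) = (-12 - 1)*(-12) = -13*(-12) = 156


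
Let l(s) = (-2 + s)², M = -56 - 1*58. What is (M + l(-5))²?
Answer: 4225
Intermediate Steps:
M = -114 (M = -56 - 58 = -114)
(M + l(-5))² = (-114 + (-2 - 5)²)² = (-114 + (-7)²)² = (-114 + 49)² = (-65)² = 4225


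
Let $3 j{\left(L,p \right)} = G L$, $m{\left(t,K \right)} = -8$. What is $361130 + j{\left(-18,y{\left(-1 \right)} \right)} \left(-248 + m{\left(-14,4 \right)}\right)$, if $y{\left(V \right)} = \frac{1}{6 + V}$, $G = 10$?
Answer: $376490$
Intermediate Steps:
$j{\left(L,p \right)} = \frac{10 L}{3}$
$361130 + j{\left(-18,y{\left(-1 \right)} \right)} \left(-248 + m{\left(-14,4 \right)}\right) = 361130 + \frac{10}{3} \left(-18\right) \left(-248 - 8\right) = 361130 - -15360 = 361130 + 15360 = 376490$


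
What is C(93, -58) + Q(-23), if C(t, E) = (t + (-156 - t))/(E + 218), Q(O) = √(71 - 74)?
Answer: -39/40 + I*√3 ≈ -0.975 + 1.732*I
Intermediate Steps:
Q(O) = I*√3 (Q(O) = √(-3) = I*√3)
C(t, E) = -156/(218 + E)
C(93, -58) + Q(-23) = -156/(218 - 58) + I*√3 = -156/160 + I*√3 = -156*1/160 + I*√3 = -39/40 + I*√3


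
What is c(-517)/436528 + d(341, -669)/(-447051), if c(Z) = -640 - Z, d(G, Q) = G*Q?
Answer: 97291993/190762736 ≈ 0.51002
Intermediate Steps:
c(-517)/436528 + d(341, -669)/(-447051) = (-640 - 1*(-517))/436528 + (341*(-669))/(-447051) = (-640 + 517)*(1/436528) - 228129*(-1/447051) = -123*1/436528 + 223/437 = -123/436528 + 223/437 = 97291993/190762736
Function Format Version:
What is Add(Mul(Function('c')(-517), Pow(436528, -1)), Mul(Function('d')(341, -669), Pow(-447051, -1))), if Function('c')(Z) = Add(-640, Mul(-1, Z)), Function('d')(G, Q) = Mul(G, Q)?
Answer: Rational(97291993, 190762736) ≈ 0.51002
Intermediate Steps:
Add(Mul(Function('c')(-517), Pow(436528, -1)), Mul(Function('d')(341, -669), Pow(-447051, -1))) = Add(Mul(Add(-640, Mul(-1, -517)), Pow(436528, -1)), Mul(Mul(341, -669), Pow(-447051, -1))) = Add(Mul(Add(-640, 517), Rational(1, 436528)), Mul(-228129, Rational(-1, 447051))) = Add(Mul(-123, Rational(1, 436528)), Rational(223, 437)) = Add(Rational(-123, 436528), Rational(223, 437)) = Rational(97291993, 190762736)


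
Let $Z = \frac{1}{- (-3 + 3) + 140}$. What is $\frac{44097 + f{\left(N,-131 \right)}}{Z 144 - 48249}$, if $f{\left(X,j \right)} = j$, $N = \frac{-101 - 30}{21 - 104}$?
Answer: $- \frac{1538810}{1688679} \approx -0.91125$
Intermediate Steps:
$N = \frac{131}{83}$ ($N = - \frac{131}{-83} = \left(-131\right) \left(- \frac{1}{83}\right) = \frac{131}{83} \approx 1.5783$)
$Z = \frac{1}{140}$ ($Z = \frac{1}{\left(-1\right) 0 + 140} = \frac{1}{0 + 140} = \frac{1}{140} \approx 0.0071429$)
$\frac{44097 + f{\left(N,-131 \right)}}{Z 144 - 48249} = \frac{44097 - 131}{\frac{1}{140} \cdot 144 - 48249} = \frac{43966}{\frac{36}{35} - 48249} = \frac{43966}{- \frac{1688679}{35}} = 43966 \left(- \frac{35}{1688679}\right) = - \frac{1538810}{1688679}$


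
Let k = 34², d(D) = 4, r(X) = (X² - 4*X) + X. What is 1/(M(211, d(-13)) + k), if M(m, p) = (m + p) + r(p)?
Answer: 1/1375 ≈ 0.00072727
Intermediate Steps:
r(X) = X² - 3*X
k = 1156
M(m, p) = m + p + p*(-3 + p) (M(m, p) = (m + p) + p*(-3 + p) = m + p + p*(-3 + p))
1/(M(211, d(-13)) + k) = 1/((211 + 4 + 4*(-3 + 4)) + 1156) = 1/((211 + 4 + 4*1) + 1156) = 1/((211 + 4 + 4) + 1156) = 1/(219 + 1156) = 1/1375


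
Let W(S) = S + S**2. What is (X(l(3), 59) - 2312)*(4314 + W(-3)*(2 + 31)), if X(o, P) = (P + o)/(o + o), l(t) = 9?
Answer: -31244096/3 ≈ -1.0415e+7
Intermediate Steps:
X(o, P) = (P + o)/(2*o) (X(o, P) = (P + o)/((2*o)) = (P + o)*(1/(2*o)) = (P + o)/(2*o))
(X(l(3), 59) - 2312)*(4314 + W(-3)*(2 + 31)) = ((1/2)*(59 + 9)/9 - 2312)*(4314 + (-3*(1 - 3))*(2 + 31)) = ((1/2)*(1/9)*68 - 2312)*(4314 - 3*(-2)*33) = (34/9 - 2312)*(4314 + 6*33) = -20774*(4314 + 198)/9 = -20774/9*4512 = -31244096/3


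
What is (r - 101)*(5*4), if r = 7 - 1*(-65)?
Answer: -580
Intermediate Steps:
r = 72 (r = 7 + 65 = 72)
(r - 101)*(5*4) = (72 - 101)*(5*4) = -29*20 = -580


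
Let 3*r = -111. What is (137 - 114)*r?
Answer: -851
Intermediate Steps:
r = -37 (r = (⅓)*(-111) = -37)
(137 - 114)*r = (137 - 114)*(-37) = 23*(-37) = -851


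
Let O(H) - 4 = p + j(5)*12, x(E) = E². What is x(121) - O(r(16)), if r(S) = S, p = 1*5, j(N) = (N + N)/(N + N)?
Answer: 14620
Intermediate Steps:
j(N) = 1 (j(N) = (2*N)/((2*N)) = (2*N)*(1/(2*N)) = 1)
p = 5
O(H) = 21 (O(H) = 4 + (5 + 1*12) = 4 + (5 + 12) = 4 + 17 = 21)
x(121) - O(r(16)) = 121² - 1*21 = 14641 - 21 = 14620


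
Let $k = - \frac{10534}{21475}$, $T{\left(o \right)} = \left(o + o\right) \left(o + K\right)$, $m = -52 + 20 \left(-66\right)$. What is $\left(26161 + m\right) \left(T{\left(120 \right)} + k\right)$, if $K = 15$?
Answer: $\frac{17247677182674}{21475} \approx 8.0315 \cdot 10^{8}$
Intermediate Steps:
$m = -1372$ ($m = -52 - 1320 = -1372$)
$T{\left(o \right)} = 2 o \left(15 + o\right)$ ($T{\left(o \right)} = \left(o + o\right) \left(o + 15\right) = 2 o \left(15 + o\right)$)
$k = - \frac{10534}{21475}$ ($k = \left(-10534\right) \frac{1}{21475} = - \frac{10534}{21475} \approx -0.49052$)
$\left(26161 + m\right) \left(T{\left(120 \right)} + k\right) = \left(26161 - 1372\right) \left(2 \cdot 120 \left(15 + 120\right) - \frac{10534}{21475}\right) = 24789 \left(2 \cdot 120 \cdot 135 - \frac{10534}{21475}\right) = 24789 \left(32400 - \frac{10534}{21475}\right) = 24789 \cdot \frac{695779466}{21475} = \frac{17247677182674}{21475}$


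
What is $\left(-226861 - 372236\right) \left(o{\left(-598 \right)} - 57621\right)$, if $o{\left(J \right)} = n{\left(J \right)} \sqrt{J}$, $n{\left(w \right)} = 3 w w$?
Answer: $34520568237 - 642718450764 i \sqrt{598} \approx 3.4521 \cdot 10^{10} - 1.5717 \cdot 10^{13} i$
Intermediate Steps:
$n{\left(w \right)} = 3 w^{2}$
$o{\left(J \right)} = 3 J^{\frac{5}{2}}$ ($o{\left(J \right)} = 3 J^{2} \sqrt{J} = 3 J^{\frac{5}{2}}$)
$\left(-226861 - 372236\right) \left(o{\left(-598 \right)} - 57621\right) = \left(-226861 - 372236\right) \left(3 \left(-598\right)^{\frac{5}{2}} - 57621\right) = - 599097 \left(3 \cdot 357604 i \sqrt{598} + \left(-180445 + 122824\right)\right) = - 599097 \left(1072812 i \sqrt{598} - 57621\right) = - 599097 \left(-57621 + 1072812 i \sqrt{598}\right) = 34520568237 - 642718450764 i \sqrt{598}$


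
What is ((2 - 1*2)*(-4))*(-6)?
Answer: 0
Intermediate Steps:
((2 - 1*2)*(-4))*(-6) = ((2 - 2)*(-4))*(-6) = (0*(-4))*(-6) = 0*(-6) = 0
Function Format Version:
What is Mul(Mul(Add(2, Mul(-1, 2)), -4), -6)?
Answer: 0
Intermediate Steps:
Mul(Mul(Add(2, Mul(-1, 2)), -4), -6) = Mul(Mul(Add(2, -2), -4), -6) = Mul(Mul(0, -4), -6) = Mul(0, -6) = 0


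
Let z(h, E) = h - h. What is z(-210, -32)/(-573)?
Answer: 0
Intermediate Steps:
z(h, E) = 0
z(-210, -32)/(-573) = 0/(-573) = 0*(-1/573) = 0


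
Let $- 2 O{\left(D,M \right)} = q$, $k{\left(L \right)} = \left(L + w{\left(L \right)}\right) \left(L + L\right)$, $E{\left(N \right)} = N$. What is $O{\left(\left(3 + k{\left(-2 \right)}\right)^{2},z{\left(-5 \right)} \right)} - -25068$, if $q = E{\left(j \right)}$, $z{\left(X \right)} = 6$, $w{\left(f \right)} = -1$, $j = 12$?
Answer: $25062$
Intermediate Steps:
$k{\left(L \right)} = 2 L \left(-1 + L\right)$ ($k{\left(L \right)} = \left(L - 1\right) \left(L + L\right) = \left(-1 + L\right) 2 L = 2 L \left(-1 + L\right)$)
$q = 12$
$O{\left(D,M \right)} = -6$ ($O{\left(D,M \right)} = \left(- \frac{1}{2}\right) 12 = -6$)
$O{\left(\left(3 + k{\left(-2 \right)}\right)^{2},z{\left(-5 \right)} \right)} - -25068 = -6 - -25068 = -6 + 25068 = 25062$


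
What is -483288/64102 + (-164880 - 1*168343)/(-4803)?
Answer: 9519514241/153940953 ≈ 61.839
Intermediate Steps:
-483288/64102 + (-164880 - 1*168343)/(-4803) = -483288*1/64102 + (-164880 - 168343)*(-1/4803) = -241644/32051 - 333223*(-1/4803) = -241644/32051 + 333223/4803 = 9519514241/153940953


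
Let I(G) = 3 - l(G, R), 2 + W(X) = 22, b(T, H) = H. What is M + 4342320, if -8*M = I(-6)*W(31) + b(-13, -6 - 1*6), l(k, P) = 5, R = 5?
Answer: 8684653/2 ≈ 4.3423e+6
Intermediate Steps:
W(X) = 20 (W(X) = -2 + 22 = 20)
I(G) = -2 (I(G) = 3 - 1*5 = 3 - 5 = -2)
M = 13/2 (M = -(-2*20 + (-6 - 1*6))/8 = -(-40 + (-6 - 6))/8 = -(-40 - 12)/8 = -⅛*(-52) = 13/2 ≈ 6.5000)
M + 4342320 = 13/2 + 4342320 = 8684653/2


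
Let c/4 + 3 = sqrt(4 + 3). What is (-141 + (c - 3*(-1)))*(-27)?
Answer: 4050 - 108*sqrt(7) ≈ 3764.3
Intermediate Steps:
c = -12 + 4*sqrt(7) (c = -12 + 4*sqrt(4 + 3) = -12 + 4*sqrt(7) ≈ -1.4170)
(-141 + (c - 3*(-1)))*(-27) = (-141 + ((-12 + 4*sqrt(7)) - 3*(-1)))*(-27) = (-141 + ((-12 + 4*sqrt(7)) + 3))*(-27) = (-141 + (-9 + 4*sqrt(7)))*(-27) = (-150 + 4*sqrt(7))*(-27) = 4050 - 108*sqrt(7)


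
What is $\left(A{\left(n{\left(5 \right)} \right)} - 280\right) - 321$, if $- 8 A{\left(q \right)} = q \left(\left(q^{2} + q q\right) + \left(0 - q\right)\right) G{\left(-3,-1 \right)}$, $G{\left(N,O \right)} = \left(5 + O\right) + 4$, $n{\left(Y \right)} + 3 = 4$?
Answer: $-602$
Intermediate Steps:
$n{\left(Y \right)} = 1$ ($n{\left(Y \right)} = -3 + 4 = 1$)
$G{\left(N,O \right)} = 9 + O$
$A{\left(q \right)} = - q \left(- q + 2 q^{2}\right)$ ($A{\left(q \right)} = - \frac{q \left(\left(q^{2} + q q\right) + \left(0 - q\right)\right) \left(9 - 1\right)}{8} = - \frac{q \left(\left(q^{2} + q^{2}\right) - q\right) 8}{8} = - \frac{q \left(2 q^{2} - q\right) 8}{8} = - \frac{q \left(- q + 2 q^{2}\right) 8}{8} = - \frac{8 q \left(- q + 2 q^{2}\right)}{8} = - q \left(- q + 2 q^{2}\right)$)
$\left(A{\left(n{\left(5 \right)} \right)} - 280\right) - 321 = \left(1^{2} \left(1 - 2\right) - 280\right) - 321 = \left(1 \left(1 - 2\right) - 280\right) - 321 = \left(1 \left(-1\right) - 280\right) - 321 = \left(-1 - 280\right) - 321 = -281 - 321 = -602$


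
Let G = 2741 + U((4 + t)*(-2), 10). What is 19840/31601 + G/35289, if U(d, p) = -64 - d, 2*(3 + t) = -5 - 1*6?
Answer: 784445228/1115167689 ≈ 0.70343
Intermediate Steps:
t = -17/2 (t = -3 + (-5 - 1*6)/2 = -3 + (-5 - 6)/2 = -3 + (½)*(-11) = -3 - 11/2 = -17/2 ≈ -8.5000)
G = 2668 (G = 2741 + (-64 - (4 - 17/2)*(-2)) = 2741 + (-64 - (-9)*(-2)/2) = 2741 + (-64 - 1*9) = 2741 + (-64 - 9) = 2741 - 73 = 2668)
19840/31601 + G/35289 = 19840/31601 + 2668/35289 = 784445228/1115167689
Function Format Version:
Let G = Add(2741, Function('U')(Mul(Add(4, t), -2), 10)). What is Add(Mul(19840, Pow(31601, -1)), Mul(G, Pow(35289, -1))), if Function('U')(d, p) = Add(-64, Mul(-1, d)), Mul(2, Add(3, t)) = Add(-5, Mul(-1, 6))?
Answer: Rational(784445228, 1115167689) ≈ 0.70343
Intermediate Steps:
t = Rational(-17, 2) (t = Add(-3, Mul(Rational(1, 2), Add(-5, Mul(-1, 6)))) = Add(-3, Mul(Rational(1, 2), Add(-5, -6))) = Add(-3, Mul(Rational(1, 2), -11)) = Add(-3, Rational(-11, 2)) = Rational(-17, 2) ≈ -8.5000)
G = 2668 (G = Add(2741, Add(-64, Mul(-1, Mul(Add(4, Rational(-17, 2)), -2)))) = Add(2741, Add(-64, Mul(-1, Mul(Rational(-9, 2), -2)))) = Add(2741, Add(-64, Mul(-1, 9))) = Add(2741, Add(-64, -9)) = Add(2741, -73) = 2668)
Add(Mul(19840, Pow(31601, -1)), Mul(G, Pow(35289, -1))) = Add(Mul(19840, Pow(31601, -1)), Mul(2668, Pow(35289, -1))) = Add(Mul(19840, Rational(1, 31601)), Mul(2668, Rational(1, 35289))) = Add(Rational(19840, 31601), Rational(2668, 35289)) = Rational(784445228, 1115167689)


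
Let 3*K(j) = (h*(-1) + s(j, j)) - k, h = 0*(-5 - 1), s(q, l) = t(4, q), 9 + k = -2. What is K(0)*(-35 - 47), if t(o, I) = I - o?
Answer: -574/3 ≈ -191.33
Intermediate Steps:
k = -11 (k = -9 - 2 = -11)
s(q, l) = -4 + q (s(q, l) = q - 1*4 = q - 4 = -4 + q)
h = 0 (h = 0*(-6) = 0)
K(j) = 7/3 + j/3 (K(j) = ((0*(-1) + (-4 + j)) - 1*(-11))/3 = ((0 + (-4 + j)) + 11)/3 = ((-4 + j) + 11)/3 = (7 + j)/3 = 7/3 + j/3)
K(0)*(-35 - 47) = (7/3 + (⅓)*0)*(-35 - 47) = (7/3 + 0)*(-82) = (7/3)*(-82) = -574/3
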